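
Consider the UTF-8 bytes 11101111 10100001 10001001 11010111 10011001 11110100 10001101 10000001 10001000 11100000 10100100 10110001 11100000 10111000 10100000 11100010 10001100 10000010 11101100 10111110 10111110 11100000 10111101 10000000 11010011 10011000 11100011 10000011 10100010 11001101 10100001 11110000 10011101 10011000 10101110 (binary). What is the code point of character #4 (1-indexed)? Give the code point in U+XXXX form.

Offset 0: leading byte 0xEF = 11101111 → 3-byte char #1 = EF A1 89.
Offset 3: leading byte 0xD7 = 11010111 → 2-byte char #2 = D7 99.
Offset 5: leading byte 0xF4 = 11110100 → 4-byte char #3 = F4 8D 81 88.
Offset 9: leading byte 0xE0 = 11100000 → 3-byte char #4 = E0 A4 B1.
Leading byte 0xE0 = 11100000 matches 1110xxxx → 3-byte sequence.
Byte 1: 0xE0 = 11100000, payload 0000 (4 bits).
Byte 2: 0xA4 = 10100100 (10xxxxxx ✓), payload 100100.
Byte 3: 0xB1 = 10110001 (10xxxxxx ✓), payload 110001.
Concatenate: 0000100100110001 = 0x931 (16 bits → U+0931).

U+0931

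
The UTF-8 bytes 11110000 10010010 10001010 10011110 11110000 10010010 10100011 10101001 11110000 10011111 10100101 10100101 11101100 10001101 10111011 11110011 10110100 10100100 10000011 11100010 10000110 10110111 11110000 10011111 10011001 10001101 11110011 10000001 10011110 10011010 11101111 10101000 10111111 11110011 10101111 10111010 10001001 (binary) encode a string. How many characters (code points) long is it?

Byte at offset 0: 0xF0 = 11110000 → 4-byte char (#1). Advance 4.
Byte at offset 4: 0xF0 = 11110000 → 4-byte char (#2). Advance 4.
Byte at offset 8: 0xF0 = 11110000 → 4-byte char (#3). Advance 4.
Byte at offset 12: 0xEC = 11101100 → 3-byte char (#4). Advance 3.
Byte at offset 15: 0xF3 = 11110011 → 4-byte char (#5). Advance 4.
Byte at offset 19: 0xE2 = 11100010 → 3-byte char (#6). Advance 3.
Byte at offset 22: 0xF0 = 11110000 → 4-byte char (#7). Advance 4.
Byte at offset 26: 0xF3 = 11110011 → 4-byte char (#8). Advance 4.
Byte at offset 30: 0xEF = 11101111 → 3-byte char (#9). Advance 3.
Byte at offset 33: 0xF3 = 11110011 → 4-byte char (#10). Advance 4.
Reached end at offset 37 after 10 code points.

10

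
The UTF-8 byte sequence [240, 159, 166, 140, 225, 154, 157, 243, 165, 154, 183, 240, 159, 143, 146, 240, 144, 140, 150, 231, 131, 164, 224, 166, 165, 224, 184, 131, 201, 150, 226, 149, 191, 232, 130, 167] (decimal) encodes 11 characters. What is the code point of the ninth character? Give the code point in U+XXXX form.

U+0256

Offset 0: leading byte 0xF0 = 11110000 → 4-byte char #1 = F0 9F A6 8C.
Offset 4: leading byte 0xE1 = 11100001 → 3-byte char #2 = E1 9A 9D.
Offset 7: leading byte 0xF3 = 11110011 → 4-byte char #3 = F3 A5 9A B7.
Offset 11: leading byte 0xF0 = 11110000 → 4-byte char #4 = F0 9F 8F 92.
Offset 15: leading byte 0xF0 = 11110000 → 4-byte char #5 = F0 90 8C 96.
Offset 19: leading byte 0xE7 = 11100111 → 3-byte char #6 = E7 83 A4.
Offset 22: leading byte 0xE0 = 11100000 → 3-byte char #7 = E0 A6 A5.
Offset 25: leading byte 0xE0 = 11100000 → 3-byte char #8 = E0 B8 83.
Offset 28: leading byte 0xC9 = 11001001 → 2-byte char #9 = C9 96.
Leading byte 0xC9 = 11001001 matches 110xxxxx → 2-byte sequence.
Byte 1: 0xC9 = 11001001, payload 01001 (5 bits).
Byte 2: 0x96 = 10010110 (10xxxxxx ✓), payload 010110.
Concatenate: 01001010110 = 0x256 (11 bits → U+0256).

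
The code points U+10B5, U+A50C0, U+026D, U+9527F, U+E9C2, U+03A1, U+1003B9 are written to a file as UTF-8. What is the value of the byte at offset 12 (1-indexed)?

0x89

1-indexed offset 12 is 0-indexed offset 11.
U+10B5 → 3-byte form E1 82 B5 at offsets 0–2.
U+A50C0 → 4-byte form F2 A5 83 80 at offsets 3–6.
U+026D → 2-byte form C9 AD at offsets 7–8.
U+9527F → 4-byte form F2 95 89 BF at offsets 9–12.
Offset 11 falls in char 4's range; it's byte 3 of F2 95 89 BF = 0x89.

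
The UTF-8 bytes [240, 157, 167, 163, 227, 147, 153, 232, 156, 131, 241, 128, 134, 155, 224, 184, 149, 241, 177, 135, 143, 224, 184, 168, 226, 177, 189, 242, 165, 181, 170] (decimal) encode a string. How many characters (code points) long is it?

9

Byte at offset 0: 0xF0 = 11110000 → 4-byte char (#1). Advance 4.
Byte at offset 4: 0xE3 = 11100011 → 3-byte char (#2). Advance 3.
Byte at offset 7: 0xE8 = 11101000 → 3-byte char (#3). Advance 3.
Byte at offset 10: 0xF1 = 11110001 → 4-byte char (#4). Advance 4.
Byte at offset 14: 0xE0 = 11100000 → 3-byte char (#5). Advance 3.
Byte at offset 17: 0xF1 = 11110001 → 4-byte char (#6). Advance 4.
Byte at offset 21: 0xE0 = 11100000 → 3-byte char (#7). Advance 3.
Byte at offset 24: 0xE2 = 11100010 → 3-byte char (#8). Advance 3.
Byte at offset 27: 0xF2 = 11110010 → 4-byte char (#9). Advance 4.
Reached end at offset 31 after 9 code points.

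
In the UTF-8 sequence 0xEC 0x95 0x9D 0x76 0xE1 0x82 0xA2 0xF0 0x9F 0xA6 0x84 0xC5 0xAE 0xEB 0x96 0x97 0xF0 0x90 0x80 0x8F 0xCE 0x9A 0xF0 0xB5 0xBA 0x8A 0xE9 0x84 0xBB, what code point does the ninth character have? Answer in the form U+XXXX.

U+35E8A

Offset 0: leading byte 0xEC = 11101100 → 3-byte char #1 = EC 95 9D.
Offset 3: leading byte 0x76 = 01110110 → 1-byte char #2 = 76.
Offset 4: leading byte 0xE1 = 11100001 → 3-byte char #3 = E1 82 A2.
Offset 7: leading byte 0xF0 = 11110000 → 4-byte char #4 = F0 9F A6 84.
Offset 11: leading byte 0xC5 = 11000101 → 2-byte char #5 = C5 AE.
Offset 13: leading byte 0xEB = 11101011 → 3-byte char #6 = EB 96 97.
Offset 16: leading byte 0xF0 = 11110000 → 4-byte char #7 = F0 90 80 8F.
Offset 20: leading byte 0xCE = 11001110 → 2-byte char #8 = CE 9A.
Offset 22: leading byte 0xF0 = 11110000 → 4-byte char #9 = F0 B5 BA 8A.
Leading byte 0xF0 = 11110000 matches 11110xxx → 4-byte sequence.
Byte 1: 0xF0 = 11110000, payload 000 (3 bits).
Byte 2: 0xB5 = 10110101 (10xxxxxx ✓), payload 110101.
Byte 3: 0xBA = 10111010 (10xxxxxx ✓), payload 111010.
Byte 4: 0x8A = 10001010 (10xxxxxx ✓), payload 001010.
Concatenate: 000110101111010001010 = 0x35E8A (21 bits → U+35E8A).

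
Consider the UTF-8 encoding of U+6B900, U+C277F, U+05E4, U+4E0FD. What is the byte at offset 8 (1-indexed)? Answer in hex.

1-indexed offset 8 is 0-indexed offset 7.
U+6B900 → 4-byte form F1 AB A4 80 at offsets 0–3.
U+C277F → 4-byte form F3 82 9D BF at offsets 4–7.
Offset 7 falls in char 2's range; it's byte 4 of F3 82 9D BF = 0xBF.

0xBF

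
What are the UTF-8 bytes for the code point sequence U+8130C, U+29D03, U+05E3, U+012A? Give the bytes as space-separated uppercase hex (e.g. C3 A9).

U+8130C: 4-byte form → F2 81 8C 8C.
U+29D03: 4-byte form → F0 A9 B4 83.
U+05E3: 2-byte form → D7 A3.
U+012A: 2-byte form → C4 AA.
Concatenated (12 bytes): F2 81 8C 8C F0 A9 B4 83 D7 A3 C4 AA.

F2 81 8C 8C F0 A9 B4 83 D7 A3 C4 AA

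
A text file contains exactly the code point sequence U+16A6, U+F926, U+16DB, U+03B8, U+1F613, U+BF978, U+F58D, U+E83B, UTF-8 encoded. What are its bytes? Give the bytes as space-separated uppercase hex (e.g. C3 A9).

U+16A6: 3-byte form → E1 9A A6.
U+F926: 3-byte form → EF A4 A6.
U+16DB: 3-byte form → E1 9B 9B.
U+03B8: 2-byte form → CE B8.
U+1F613: 4-byte form → F0 9F 98 93.
U+BF978: 4-byte form → F2 BF A5 B8.
U+F58D: 3-byte form → EF 96 8D.
U+E83B: 3-byte form → EE A0 BB.
Concatenated (25 bytes): E1 9A A6 EF A4 A6 E1 9B 9B CE B8 F0 9F 98 93 F2 BF A5 B8 EF 96 8D EE A0 BB.

E1 9A A6 EF A4 A6 E1 9B 9B CE B8 F0 9F 98 93 F2 BF A5 B8 EF 96 8D EE A0 BB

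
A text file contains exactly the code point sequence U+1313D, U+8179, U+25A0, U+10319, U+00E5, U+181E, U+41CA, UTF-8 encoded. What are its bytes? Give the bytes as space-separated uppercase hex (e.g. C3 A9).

F0 93 84 BD E8 85 B9 E2 96 A0 F0 90 8C 99 C3 A5 E1 A0 9E E4 87 8A

U+1313D: 4-byte form → F0 93 84 BD.
U+8179: 3-byte form → E8 85 B9.
U+25A0: 3-byte form → E2 96 A0.
U+10319: 4-byte form → F0 90 8C 99.
U+00E5: 2-byte form → C3 A5.
U+181E: 3-byte form → E1 A0 9E.
U+41CA: 3-byte form → E4 87 8A.
Concatenated (22 bytes): F0 93 84 BD E8 85 B9 E2 96 A0 F0 90 8C 99 C3 A5 E1 A0 9E E4 87 8A.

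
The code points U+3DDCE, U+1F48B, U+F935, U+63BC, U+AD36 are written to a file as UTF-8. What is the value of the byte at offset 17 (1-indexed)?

0xB6

1-indexed offset 17 is 0-indexed offset 16.
U+3DDCE → 4-byte form F0 BD B7 8E at offsets 0–3.
U+1F48B → 4-byte form F0 9F 92 8B at offsets 4–7.
U+F935 → 3-byte form EF A4 B5 at offsets 8–10.
U+63BC → 3-byte form E6 8E BC at offsets 11–13.
U+AD36 → 3-byte form EA B4 B6 at offsets 14–16.
Offset 16 falls in char 5's range; it's byte 3 of EA B4 B6 = 0xB6.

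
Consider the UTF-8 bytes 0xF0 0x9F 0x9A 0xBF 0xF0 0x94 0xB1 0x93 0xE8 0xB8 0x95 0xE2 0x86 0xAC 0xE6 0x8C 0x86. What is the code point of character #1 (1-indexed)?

Offset 0: leading byte 0xF0 = 11110000 → 4-byte char #1 = F0 9F 9A BF.
Leading byte 0xF0 = 11110000 matches 11110xxx → 4-byte sequence.
Byte 1: 0xF0 = 11110000, payload 000 (3 bits).
Byte 2: 0x9F = 10011111 (10xxxxxx ✓), payload 011111.
Byte 3: 0x9A = 10011010 (10xxxxxx ✓), payload 011010.
Byte 4: 0xBF = 10111111 (10xxxxxx ✓), payload 111111.
Concatenate: 000011111011010111111 = 0x1F6BF (21 bits → U+1F6BF).

U+1F6BF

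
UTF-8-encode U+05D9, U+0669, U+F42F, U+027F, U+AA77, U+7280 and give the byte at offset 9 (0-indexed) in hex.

U+05D9 → 2-byte form D7 99 at offsets 0–1.
U+0669 → 2-byte form D9 A9 at offsets 2–3.
U+F42F → 3-byte form EF 90 AF at offsets 4–6.
U+027F → 2-byte form C9 BF at offsets 7–8.
U+AA77 → 3-byte form EA A9 B7 at offsets 9–11.
Offset 9 falls in char 5's range; it's byte 1 of EA A9 B7 = 0xEA.

0xEA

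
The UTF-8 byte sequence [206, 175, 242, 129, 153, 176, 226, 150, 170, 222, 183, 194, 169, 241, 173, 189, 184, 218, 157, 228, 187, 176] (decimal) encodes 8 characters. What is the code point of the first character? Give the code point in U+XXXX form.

U+03AF

Offset 0: leading byte 0xCE = 11001110 → 2-byte char #1 = CE AF.
Leading byte 0xCE = 11001110 matches 110xxxxx → 2-byte sequence.
Byte 1: 0xCE = 11001110, payload 01110 (5 bits).
Byte 2: 0xAF = 10101111 (10xxxxxx ✓), payload 101111.
Concatenate: 01110101111 = 0x3AF (11 bits → U+03AF).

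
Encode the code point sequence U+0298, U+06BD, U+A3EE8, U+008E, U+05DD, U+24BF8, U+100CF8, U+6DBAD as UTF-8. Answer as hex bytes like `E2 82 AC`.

U+0298: 2-byte form → CA 98.
U+06BD: 2-byte form → DA BD.
U+A3EE8: 4-byte form → F2 A3 BB A8.
U+008E: 2-byte form → C2 8E.
U+05DD: 2-byte form → D7 9D.
U+24BF8: 4-byte form → F0 A4 AF B8.
U+100CF8: 4-byte form → F4 80 B3 B8.
U+6DBAD: 4-byte form → F1 AD AE AD.
Concatenated (24 bytes): CA 98 DA BD F2 A3 BB A8 C2 8E D7 9D F0 A4 AF B8 F4 80 B3 B8 F1 AD AE AD.

CA 98 DA BD F2 A3 BB A8 C2 8E D7 9D F0 A4 AF B8 F4 80 B3 B8 F1 AD AE AD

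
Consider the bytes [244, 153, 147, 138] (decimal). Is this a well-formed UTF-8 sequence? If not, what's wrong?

Leading byte 0xF4 = 11110100 → 4-byte form.
Payload = 0x1194CA, which exceeds U+10FFFF, the maximum Unicode code point. (Leading bytes F5–FF, or F4 followed by ≥ 0x90, are invalid.)

invalid (encodes a value above U+10FFFF)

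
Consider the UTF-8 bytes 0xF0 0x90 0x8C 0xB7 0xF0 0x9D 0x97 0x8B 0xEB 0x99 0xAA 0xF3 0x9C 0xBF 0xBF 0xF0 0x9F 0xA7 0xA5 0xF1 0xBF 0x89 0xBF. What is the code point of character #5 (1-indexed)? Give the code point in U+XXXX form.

Offset 0: leading byte 0xF0 = 11110000 → 4-byte char #1 = F0 90 8C B7.
Offset 4: leading byte 0xF0 = 11110000 → 4-byte char #2 = F0 9D 97 8B.
Offset 8: leading byte 0xEB = 11101011 → 3-byte char #3 = EB 99 AA.
Offset 11: leading byte 0xF3 = 11110011 → 4-byte char #4 = F3 9C BF BF.
Offset 15: leading byte 0xF0 = 11110000 → 4-byte char #5 = F0 9F A7 A5.
Leading byte 0xF0 = 11110000 matches 11110xxx → 4-byte sequence.
Byte 1: 0xF0 = 11110000, payload 000 (3 bits).
Byte 2: 0x9F = 10011111 (10xxxxxx ✓), payload 011111.
Byte 3: 0xA7 = 10100111 (10xxxxxx ✓), payload 100111.
Byte 4: 0xA5 = 10100101 (10xxxxxx ✓), payload 100101.
Concatenate: 000011111100111100101 = 0x1F9E5 (21 bits → U+1F9E5).

U+1F9E5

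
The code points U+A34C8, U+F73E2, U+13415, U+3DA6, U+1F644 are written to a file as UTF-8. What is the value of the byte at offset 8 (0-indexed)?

U+A34C8 → 4-byte form F2 A3 93 88 at offsets 0–3.
U+F73E2 → 4-byte form F3 B7 8F A2 at offsets 4–7.
U+13415 → 4-byte form F0 93 90 95 at offsets 8–11.
Offset 8 falls in char 3's range; it's byte 1 of F0 93 90 95 = 0xF0.

0xF0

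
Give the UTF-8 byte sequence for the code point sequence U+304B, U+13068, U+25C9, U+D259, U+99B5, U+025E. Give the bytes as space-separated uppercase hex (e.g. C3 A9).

E3 81 8B F0 93 81 A8 E2 97 89 ED 89 99 E9 A6 B5 C9 9E

U+304B: 3-byte form → E3 81 8B.
U+13068: 4-byte form → F0 93 81 A8.
U+25C9: 3-byte form → E2 97 89.
U+D259: 3-byte form → ED 89 99.
U+99B5: 3-byte form → E9 A6 B5.
U+025E: 2-byte form → C9 9E.
Concatenated (18 bytes): E3 81 8B F0 93 81 A8 E2 97 89 ED 89 99 E9 A6 B5 C9 9E.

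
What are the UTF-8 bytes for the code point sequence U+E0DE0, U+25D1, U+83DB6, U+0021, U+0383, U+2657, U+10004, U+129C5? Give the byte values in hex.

F3 A0 B7 A0 E2 97 91 F2 83 B6 B6 21 CE 83 E2 99 97 F0 90 80 84 F0 92 A7 85

U+E0DE0: 4-byte form → F3 A0 B7 A0.
U+25D1: 3-byte form → E2 97 91.
U+83DB6: 4-byte form → F2 83 B6 B6.
U+0021: 1-byte form → 21.
U+0383: 2-byte form → CE 83.
U+2657: 3-byte form → E2 99 97.
U+10004: 4-byte form → F0 90 80 84.
U+129C5: 4-byte form → F0 92 A7 85.
Concatenated (25 bytes): F3 A0 B7 A0 E2 97 91 F2 83 B6 B6 21 CE 83 E2 99 97 F0 90 80 84 F0 92 A7 85.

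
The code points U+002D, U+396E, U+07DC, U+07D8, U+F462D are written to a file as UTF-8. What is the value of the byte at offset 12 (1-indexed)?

0xAD

1-indexed offset 12 is 0-indexed offset 11.
U+002D → 1-byte form 2D at offsets 0–0.
U+396E → 3-byte form E3 A5 AE at offsets 1–3.
U+07DC → 2-byte form DF 9C at offsets 4–5.
U+07D8 → 2-byte form DF 98 at offsets 6–7.
U+F462D → 4-byte form F3 B4 98 AD at offsets 8–11.
Offset 11 falls in char 5's range; it's byte 4 of F3 B4 98 AD = 0xAD.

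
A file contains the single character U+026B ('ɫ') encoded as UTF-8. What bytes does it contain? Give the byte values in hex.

C9 AB

U+026B = 0x26B = 619 decimal. In range U+0080–U+07FF → 2-byte form: 110xxxxx 10xxxxxx.
Binary (11 bits): 01001101011.
Split 5+6: 01001 | 101011.
Byte 1: 11001001 = 0xC9.
Byte 2: 10101011 = 0xAB.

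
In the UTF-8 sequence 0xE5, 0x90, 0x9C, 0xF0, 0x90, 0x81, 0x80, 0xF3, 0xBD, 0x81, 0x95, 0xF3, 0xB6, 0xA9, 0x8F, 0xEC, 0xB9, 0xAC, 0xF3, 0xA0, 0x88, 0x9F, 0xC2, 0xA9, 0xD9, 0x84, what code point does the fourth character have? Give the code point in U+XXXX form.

Offset 0: leading byte 0xE5 = 11100101 → 3-byte char #1 = E5 90 9C.
Offset 3: leading byte 0xF0 = 11110000 → 4-byte char #2 = F0 90 81 80.
Offset 7: leading byte 0xF3 = 11110011 → 4-byte char #3 = F3 BD 81 95.
Offset 11: leading byte 0xF3 = 11110011 → 4-byte char #4 = F3 B6 A9 8F.
Leading byte 0xF3 = 11110011 matches 11110xxx → 4-byte sequence.
Byte 1: 0xF3 = 11110011, payload 011 (3 bits).
Byte 2: 0xB6 = 10110110 (10xxxxxx ✓), payload 110110.
Byte 3: 0xA9 = 10101001 (10xxxxxx ✓), payload 101001.
Byte 4: 0x8F = 10001111 (10xxxxxx ✓), payload 001111.
Concatenate: 011110110101001001111 = 0xF6A4F (21 bits → U+F6A4F).

U+F6A4F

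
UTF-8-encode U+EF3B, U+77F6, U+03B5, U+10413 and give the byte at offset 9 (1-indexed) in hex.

1-indexed offset 9 is 0-indexed offset 8.
U+EF3B → 3-byte form EE BC BB at offsets 0–2.
U+77F6 → 3-byte form E7 9F B6 at offsets 3–5.
U+03B5 → 2-byte form CE B5 at offsets 6–7.
U+10413 → 4-byte form F0 90 90 93 at offsets 8–11.
Offset 8 falls in char 4's range; it's byte 1 of F0 90 90 93 = 0xF0.

0xF0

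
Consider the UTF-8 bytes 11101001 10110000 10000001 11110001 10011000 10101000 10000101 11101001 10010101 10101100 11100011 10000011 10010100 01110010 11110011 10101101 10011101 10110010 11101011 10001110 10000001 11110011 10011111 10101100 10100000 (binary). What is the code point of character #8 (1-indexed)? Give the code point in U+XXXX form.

U+DFB20

Offset 0: leading byte 0xE9 = 11101001 → 3-byte char #1 = E9 B0 81.
Offset 3: leading byte 0xF1 = 11110001 → 4-byte char #2 = F1 98 A8 85.
Offset 7: leading byte 0xE9 = 11101001 → 3-byte char #3 = E9 95 AC.
Offset 10: leading byte 0xE3 = 11100011 → 3-byte char #4 = E3 83 94.
Offset 13: leading byte 0x72 = 01110010 → 1-byte char #5 = 72.
Offset 14: leading byte 0xF3 = 11110011 → 4-byte char #6 = F3 AD 9D B2.
Offset 18: leading byte 0xEB = 11101011 → 3-byte char #7 = EB 8E 81.
Offset 21: leading byte 0xF3 = 11110011 → 4-byte char #8 = F3 9F AC A0.
Leading byte 0xF3 = 11110011 matches 11110xxx → 4-byte sequence.
Byte 1: 0xF3 = 11110011, payload 011 (3 bits).
Byte 2: 0x9F = 10011111 (10xxxxxx ✓), payload 011111.
Byte 3: 0xAC = 10101100 (10xxxxxx ✓), payload 101100.
Byte 4: 0xA0 = 10100000 (10xxxxxx ✓), payload 100000.
Concatenate: 011011111101100100000 = 0xDFB20 (21 bits → U+DFB20).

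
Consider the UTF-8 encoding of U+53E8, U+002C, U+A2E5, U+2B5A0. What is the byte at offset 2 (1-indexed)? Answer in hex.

0x8F

1-indexed offset 2 is 0-indexed offset 1.
U+53E8 → 3-byte form E5 8F A8 at offsets 0–2.
Offset 1 falls in char 1's range; it's byte 2 of E5 8F A8 = 0x8F.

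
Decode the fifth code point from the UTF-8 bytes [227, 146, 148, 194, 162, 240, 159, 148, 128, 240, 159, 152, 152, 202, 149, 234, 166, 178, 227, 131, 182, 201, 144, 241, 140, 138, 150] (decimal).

U+0295

Offset 0: leading byte 0xE3 = 11100011 → 3-byte char #1 = E3 92 94.
Offset 3: leading byte 0xC2 = 11000010 → 2-byte char #2 = C2 A2.
Offset 5: leading byte 0xF0 = 11110000 → 4-byte char #3 = F0 9F 94 80.
Offset 9: leading byte 0xF0 = 11110000 → 4-byte char #4 = F0 9F 98 98.
Offset 13: leading byte 0xCA = 11001010 → 2-byte char #5 = CA 95.
Leading byte 0xCA = 11001010 matches 110xxxxx → 2-byte sequence.
Byte 1: 0xCA = 11001010, payload 01010 (5 bits).
Byte 2: 0x95 = 10010101 (10xxxxxx ✓), payload 010101.
Concatenate: 01010010101 = 0x295 (11 bits → U+0295).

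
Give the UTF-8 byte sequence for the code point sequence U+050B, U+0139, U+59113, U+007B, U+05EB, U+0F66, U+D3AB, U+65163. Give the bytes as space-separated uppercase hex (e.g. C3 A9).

D4 8B C4 B9 F1 99 84 93 7B D7 AB E0 BD A6 ED 8E AB F1 A5 85 A3

U+050B: 2-byte form → D4 8B.
U+0139: 2-byte form → C4 B9.
U+59113: 4-byte form → F1 99 84 93.
U+007B: 1-byte form → 7B.
U+05EB: 2-byte form → D7 AB.
U+0F66: 3-byte form → E0 BD A6.
U+D3AB: 3-byte form → ED 8E AB.
U+65163: 4-byte form → F1 A5 85 A3.
Concatenated (21 bytes): D4 8B C4 B9 F1 99 84 93 7B D7 AB E0 BD A6 ED 8E AB F1 A5 85 A3.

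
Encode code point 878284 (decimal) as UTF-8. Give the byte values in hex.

F3 96 9B 8C

U+D66CC = 0xD66CC = 878284 decimal. In range U+10000–U+10FFFF → 4-byte form: 11110xxx 10xxxxxx 10xxxxxx 10xxxxxx.
Binary (21 bits): 011010110011011001100.
Split 3+6+6+6: 011 | 010110 | 011011 | 001100.
Byte 1: 11110011 = 0xF3.
Byte 2: 10010110 = 0x96.
Byte 3: 10011011 = 0x9B.
Byte 4: 10001100 = 0x8C.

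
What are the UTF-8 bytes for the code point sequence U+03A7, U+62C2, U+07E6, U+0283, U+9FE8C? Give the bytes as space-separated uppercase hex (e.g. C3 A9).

CE A7 E6 8B 82 DF A6 CA 83 F2 9F BA 8C

U+03A7: 2-byte form → CE A7.
U+62C2: 3-byte form → E6 8B 82.
U+07E6: 2-byte form → DF A6.
U+0283: 2-byte form → CA 83.
U+9FE8C: 4-byte form → F2 9F BA 8C.
Concatenated (13 bytes): CE A7 E6 8B 82 DF A6 CA 83 F2 9F BA 8C.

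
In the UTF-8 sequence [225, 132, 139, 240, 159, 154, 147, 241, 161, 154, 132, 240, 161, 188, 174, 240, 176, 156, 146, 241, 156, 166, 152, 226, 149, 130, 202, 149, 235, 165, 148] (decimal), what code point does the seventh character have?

U+2542

Offset 0: leading byte 0xE1 = 11100001 → 3-byte char #1 = E1 84 8B.
Offset 3: leading byte 0xF0 = 11110000 → 4-byte char #2 = F0 9F 9A 93.
Offset 7: leading byte 0xF1 = 11110001 → 4-byte char #3 = F1 A1 9A 84.
Offset 11: leading byte 0xF0 = 11110000 → 4-byte char #4 = F0 A1 BC AE.
Offset 15: leading byte 0xF0 = 11110000 → 4-byte char #5 = F0 B0 9C 92.
Offset 19: leading byte 0xF1 = 11110001 → 4-byte char #6 = F1 9C A6 98.
Offset 23: leading byte 0xE2 = 11100010 → 3-byte char #7 = E2 95 82.
Leading byte 0xE2 = 11100010 matches 1110xxxx → 3-byte sequence.
Byte 1: 0xE2 = 11100010, payload 0010 (4 bits).
Byte 2: 0x95 = 10010101 (10xxxxxx ✓), payload 010101.
Byte 3: 0x82 = 10000010 (10xxxxxx ✓), payload 000010.
Concatenate: 0010010101000010 = 0x2542 (16 bits → U+2542).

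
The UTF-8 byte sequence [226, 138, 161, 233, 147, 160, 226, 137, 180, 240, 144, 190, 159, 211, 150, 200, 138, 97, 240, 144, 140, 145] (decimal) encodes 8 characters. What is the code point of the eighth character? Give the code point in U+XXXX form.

U+10311

Offset 0: leading byte 0xE2 = 11100010 → 3-byte char #1 = E2 8A A1.
Offset 3: leading byte 0xE9 = 11101001 → 3-byte char #2 = E9 93 A0.
Offset 6: leading byte 0xE2 = 11100010 → 3-byte char #3 = E2 89 B4.
Offset 9: leading byte 0xF0 = 11110000 → 4-byte char #4 = F0 90 BE 9F.
Offset 13: leading byte 0xD3 = 11010011 → 2-byte char #5 = D3 96.
Offset 15: leading byte 0xC8 = 11001000 → 2-byte char #6 = C8 8A.
Offset 17: leading byte 0x61 = 01100001 → 1-byte char #7 = 61.
Offset 18: leading byte 0xF0 = 11110000 → 4-byte char #8 = F0 90 8C 91.
Leading byte 0xF0 = 11110000 matches 11110xxx → 4-byte sequence.
Byte 1: 0xF0 = 11110000, payload 000 (3 bits).
Byte 2: 0x90 = 10010000 (10xxxxxx ✓), payload 010000.
Byte 3: 0x8C = 10001100 (10xxxxxx ✓), payload 001100.
Byte 4: 0x91 = 10010001 (10xxxxxx ✓), payload 010001.
Concatenate: 000010000001100010001 = 0x10311 (21 bits → U+10311).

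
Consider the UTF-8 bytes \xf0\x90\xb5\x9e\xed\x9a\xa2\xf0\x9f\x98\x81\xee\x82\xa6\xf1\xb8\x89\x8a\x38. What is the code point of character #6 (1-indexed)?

U+0038

Offset 0: leading byte 0xF0 = 11110000 → 4-byte char #1 = F0 90 B5 9E.
Offset 4: leading byte 0xED = 11101101 → 3-byte char #2 = ED 9A A2.
Offset 7: leading byte 0xF0 = 11110000 → 4-byte char #3 = F0 9F 98 81.
Offset 11: leading byte 0xEE = 11101110 → 3-byte char #4 = EE 82 A6.
Offset 14: leading byte 0xF1 = 11110001 → 4-byte char #5 = F1 B8 89 8A.
Offset 18: leading byte 0x38 = 00111000 → 1-byte char #6 = 38.
Leading byte 0x38 = 00111000 matches 0xxxxxxx → 1-byte sequence.
Byte 1: 0x38 = 00111000, payload 0111000 (7 bits).
Concatenate: 0111000 = 0x38 (7 bits → U+0038).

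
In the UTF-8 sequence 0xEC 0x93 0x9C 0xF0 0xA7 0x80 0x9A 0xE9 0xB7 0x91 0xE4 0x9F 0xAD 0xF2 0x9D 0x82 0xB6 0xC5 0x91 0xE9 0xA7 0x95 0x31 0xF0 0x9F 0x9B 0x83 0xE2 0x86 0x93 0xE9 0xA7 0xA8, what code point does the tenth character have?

Offset 0: leading byte 0xEC = 11101100 → 3-byte char #1 = EC 93 9C.
Offset 3: leading byte 0xF0 = 11110000 → 4-byte char #2 = F0 A7 80 9A.
Offset 7: leading byte 0xE9 = 11101001 → 3-byte char #3 = E9 B7 91.
Offset 10: leading byte 0xE4 = 11100100 → 3-byte char #4 = E4 9F AD.
Offset 13: leading byte 0xF2 = 11110010 → 4-byte char #5 = F2 9D 82 B6.
Offset 17: leading byte 0xC5 = 11000101 → 2-byte char #6 = C5 91.
Offset 19: leading byte 0xE9 = 11101001 → 3-byte char #7 = E9 A7 95.
Offset 22: leading byte 0x31 = 00110001 → 1-byte char #8 = 31.
Offset 23: leading byte 0xF0 = 11110000 → 4-byte char #9 = F0 9F 9B 83.
Offset 27: leading byte 0xE2 = 11100010 → 3-byte char #10 = E2 86 93.
Leading byte 0xE2 = 11100010 matches 1110xxxx → 3-byte sequence.
Byte 1: 0xE2 = 11100010, payload 0010 (4 bits).
Byte 2: 0x86 = 10000110 (10xxxxxx ✓), payload 000110.
Byte 3: 0x93 = 10010011 (10xxxxxx ✓), payload 010011.
Concatenate: 0010000110010011 = 0x2193 (16 bits → U+2193).

U+2193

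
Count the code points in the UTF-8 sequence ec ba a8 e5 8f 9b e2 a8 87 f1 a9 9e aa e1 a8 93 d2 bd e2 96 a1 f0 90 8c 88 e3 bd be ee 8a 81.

Byte at offset 0: 0xEC = 11101100 → 3-byte char (#1). Advance 3.
Byte at offset 3: 0xE5 = 11100101 → 3-byte char (#2). Advance 3.
Byte at offset 6: 0xE2 = 11100010 → 3-byte char (#3). Advance 3.
Byte at offset 9: 0xF1 = 11110001 → 4-byte char (#4). Advance 4.
Byte at offset 13: 0xE1 = 11100001 → 3-byte char (#5). Advance 3.
Byte at offset 16: 0xD2 = 11010010 → 2-byte char (#6). Advance 2.
Byte at offset 18: 0xE2 = 11100010 → 3-byte char (#7). Advance 3.
Byte at offset 21: 0xF0 = 11110000 → 4-byte char (#8). Advance 4.
Byte at offset 25: 0xE3 = 11100011 → 3-byte char (#9). Advance 3.
Byte at offset 28: 0xEE = 11101110 → 3-byte char (#10). Advance 3.
Reached end at offset 31 after 10 code points.

10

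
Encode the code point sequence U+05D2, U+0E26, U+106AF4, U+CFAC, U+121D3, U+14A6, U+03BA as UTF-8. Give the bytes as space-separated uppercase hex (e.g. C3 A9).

D7 92 E0 B8 A6 F4 86 AB B4 EC BE AC F0 92 87 93 E1 92 A6 CE BA

U+05D2: 2-byte form → D7 92.
U+0E26: 3-byte form → E0 B8 A6.
U+106AF4: 4-byte form → F4 86 AB B4.
U+CFAC: 3-byte form → EC BE AC.
U+121D3: 4-byte form → F0 92 87 93.
U+14A6: 3-byte form → E1 92 A6.
U+03BA: 2-byte form → CE BA.
Concatenated (21 bytes): D7 92 E0 B8 A6 F4 86 AB B4 EC BE AC F0 92 87 93 E1 92 A6 CE BA.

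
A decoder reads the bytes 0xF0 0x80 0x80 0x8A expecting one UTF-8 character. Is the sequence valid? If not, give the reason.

invalid (overlong encoding)

Leading byte 0xF0 = 11110000 → 4-byte form.
Continuation bytes all match 10xxxxxx. Payload decodes to 0xA.
But 0xA < 0x10000, the minimum for a 4-byte sequence — this is an overlong encoding.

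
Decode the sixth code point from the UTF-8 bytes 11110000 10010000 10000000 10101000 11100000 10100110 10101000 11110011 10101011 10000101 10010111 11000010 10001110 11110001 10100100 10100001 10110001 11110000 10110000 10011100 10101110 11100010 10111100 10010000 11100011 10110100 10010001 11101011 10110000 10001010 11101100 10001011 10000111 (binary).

U+3072E

Offset 0: leading byte 0xF0 = 11110000 → 4-byte char #1 = F0 90 80 A8.
Offset 4: leading byte 0xE0 = 11100000 → 3-byte char #2 = E0 A6 A8.
Offset 7: leading byte 0xF3 = 11110011 → 4-byte char #3 = F3 AB 85 97.
Offset 11: leading byte 0xC2 = 11000010 → 2-byte char #4 = C2 8E.
Offset 13: leading byte 0xF1 = 11110001 → 4-byte char #5 = F1 A4 A1 B1.
Offset 17: leading byte 0xF0 = 11110000 → 4-byte char #6 = F0 B0 9C AE.
Leading byte 0xF0 = 11110000 matches 11110xxx → 4-byte sequence.
Byte 1: 0xF0 = 11110000, payload 000 (3 bits).
Byte 2: 0xB0 = 10110000 (10xxxxxx ✓), payload 110000.
Byte 3: 0x9C = 10011100 (10xxxxxx ✓), payload 011100.
Byte 4: 0xAE = 10101110 (10xxxxxx ✓), payload 101110.
Concatenate: 000110000011100101110 = 0x3072E (21 bits → U+3072E).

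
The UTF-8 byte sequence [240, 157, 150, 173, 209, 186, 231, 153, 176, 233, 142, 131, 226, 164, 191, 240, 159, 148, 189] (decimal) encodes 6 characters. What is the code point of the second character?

Offset 0: leading byte 0xF0 = 11110000 → 4-byte char #1 = F0 9D 96 AD.
Offset 4: leading byte 0xD1 = 11010001 → 2-byte char #2 = D1 BA.
Leading byte 0xD1 = 11010001 matches 110xxxxx → 2-byte sequence.
Byte 1: 0xD1 = 11010001, payload 10001 (5 bits).
Byte 2: 0xBA = 10111010 (10xxxxxx ✓), payload 111010.
Concatenate: 10001111010 = 0x47A (11 bits → U+047A).

U+047A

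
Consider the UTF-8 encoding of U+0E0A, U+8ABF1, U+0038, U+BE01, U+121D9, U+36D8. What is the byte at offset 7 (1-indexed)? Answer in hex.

0xB1

1-indexed offset 7 is 0-indexed offset 6.
U+0E0A → 3-byte form E0 B8 8A at offsets 0–2.
U+8ABF1 → 4-byte form F2 8A AF B1 at offsets 3–6.
Offset 6 falls in char 2's range; it's byte 4 of F2 8A AF B1 = 0xB1.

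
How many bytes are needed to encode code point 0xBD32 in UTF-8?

3

U+BD32 = 0xBD32. UTF-8 uses 1 byte below 0x80, 2 below 0x800, 3 below 0x10000, 4 up to 0x10FFFF. 0xBD32 is in U+0800–U+FFFF → 3 bytes.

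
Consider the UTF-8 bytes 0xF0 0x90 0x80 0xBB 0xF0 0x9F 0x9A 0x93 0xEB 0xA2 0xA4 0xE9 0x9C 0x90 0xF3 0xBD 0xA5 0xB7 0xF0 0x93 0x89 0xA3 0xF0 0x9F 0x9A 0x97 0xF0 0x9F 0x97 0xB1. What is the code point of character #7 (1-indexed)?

U+1F697

Offset 0: leading byte 0xF0 = 11110000 → 4-byte char #1 = F0 90 80 BB.
Offset 4: leading byte 0xF0 = 11110000 → 4-byte char #2 = F0 9F 9A 93.
Offset 8: leading byte 0xEB = 11101011 → 3-byte char #3 = EB A2 A4.
Offset 11: leading byte 0xE9 = 11101001 → 3-byte char #4 = E9 9C 90.
Offset 14: leading byte 0xF3 = 11110011 → 4-byte char #5 = F3 BD A5 B7.
Offset 18: leading byte 0xF0 = 11110000 → 4-byte char #6 = F0 93 89 A3.
Offset 22: leading byte 0xF0 = 11110000 → 4-byte char #7 = F0 9F 9A 97.
Leading byte 0xF0 = 11110000 matches 11110xxx → 4-byte sequence.
Byte 1: 0xF0 = 11110000, payload 000 (3 bits).
Byte 2: 0x9F = 10011111 (10xxxxxx ✓), payload 011111.
Byte 3: 0x9A = 10011010 (10xxxxxx ✓), payload 011010.
Byte 4: 0x97 = 10010111 (10xxxxxx ✓), payload 010111.
Concatenate: 000011111011010010111 = 0x1F697 (21 bits → U+1F697).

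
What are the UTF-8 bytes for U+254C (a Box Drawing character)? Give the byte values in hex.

U+254C = 0x254C = 9548 decimal. In range U+0800–U+FFFF → 3-byte form: 1110xxxx 10xxxxxx 10xxxxxx.
Binary (16 bits): 0010010101001100.
Split 4+6+6: 0010 | 010101 | 001100.
Byte 1: 11100010 = 0xE2.
Byte 2: 10010101 = 0x95.
Byte 3: 10001100 = 0x8C.

E2 95 8C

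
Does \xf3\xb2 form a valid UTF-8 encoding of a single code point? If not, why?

invalid (sequence truncated)

Leading byte 0xF3 = 11110011 → 4-byte form, but only 2 bytes are present.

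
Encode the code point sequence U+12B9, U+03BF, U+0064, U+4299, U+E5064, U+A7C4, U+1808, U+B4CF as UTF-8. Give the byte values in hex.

E1 8A B9 CE BF 64 E4 8A 99 F3 A5 81 A4 EA 9F 84 E1 A0 88 EB 93 8F

U+12B9: 3-byte form → E1 8A B9.
U+03BF: 2-byte form → CE BF.
U+0064: 1-byte form → 64.
U+4299: 3-byte form → E4 8A 99.
U+E5064: 4-byte form → F3 A5 81 A4.
U+A7C4: 3-byte form → EA 9F 84.
U+1808: 3-byte form → E1 A0 88.
U+B4CF: 3-byte form → EB 93 8F.
Concatenated (22 bytes): E1 8A B9 CE BF 64 E4 8A 99 F3 A5 81 A4 EA 9F 84 E1 A0 88 EB 93 8F.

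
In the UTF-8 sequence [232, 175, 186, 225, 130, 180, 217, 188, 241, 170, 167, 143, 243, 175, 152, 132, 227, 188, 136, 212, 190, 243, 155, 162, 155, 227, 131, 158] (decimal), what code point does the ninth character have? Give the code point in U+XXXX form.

U+30DE

Offset 0: leading byte 0xE8 = 11101000 → 3-byte char #1 = E8 AF BA.
Offset 3: leading byte 0xE1 = 11100001 → 3-byte char #2 = E1 82 B4.
Offset 6: leading byte 0xD9 = 11011001 → 2-byte char #3 = D9 BC.
Offset 8: leading byte 0xF1 = 11110001 → 4-byte char #4 = F1 AA A7 8F.
Offset 12: leading byte 0xF3 = 11110011 → 4-byte char #5 = F3 AF 98 84.
Offset 16: leading byte 0xE3 = 11100011 → 3-byte char #6 = E3 BC 88.
Offset 19: leading byte 0xD4 = 11010100 → 2-byte char #7 = D4 BE.
Offset 21: leading byte 0xF3 = 11110011 → 4-byte char #8 = F3 9B A2 9B.
Offset 25: leading byte 0xE3 = 11100011 → 3-byte char #9 = E3 83 9E.
Leading byte 0xE3 = 11100011 matches 1110xxxx → 3-byte sequence.
Byte 1: 0xE3 = 11100011, payload 0011 (4 bits).
Byte 2: 0x83 = 10000011 (10xxxxxx ✓), payload 000011.
Byte 3: 0x9E = 10011110 (10xxxxxx ✓), payload 011110.
Concatenate: 0011000011011110 = 0x30DE (16 bits → U+30DE).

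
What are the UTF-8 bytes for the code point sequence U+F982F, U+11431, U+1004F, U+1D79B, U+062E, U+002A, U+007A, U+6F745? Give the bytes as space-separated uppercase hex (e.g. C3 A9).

F3 B9 A0 AF F0 91 90 B1 F0 90 81 8F F0 9D 9E 9B D8 AE 2A 7A F1 AF 9D 85

U+F982F: 4-byte form → F3 B9 A0 AF.
U+11431: 4-byte form → F0 91 90 B1.
U+1004F: 4-byte form → F0 90 81 8F.
U+1D79B: 4-byte form → F0 9D 9E 9B.
U+062E: 2-byte form → D8 AE.
U+002A: 1-byte form → 2A.
U+007A: 1-byte form → 7A.
U+6F745: 4-byte form → F1 AF 9D 85.
Concatenated (24 bytes): F3 B9 A0 AF F0 91 90 B1 F0 90 81 8F F0 9D 9E 9B D8 AE 2A 7A F1 AF 9D 85.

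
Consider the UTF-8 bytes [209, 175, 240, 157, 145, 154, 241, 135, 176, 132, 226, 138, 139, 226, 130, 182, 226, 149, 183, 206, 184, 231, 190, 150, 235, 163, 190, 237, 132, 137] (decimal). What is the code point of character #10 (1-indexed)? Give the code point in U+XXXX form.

U+D109

Offset 0: leading byte 0xD1 = 11010001 → 2-byte char #1 = D1 AF.
Offset 2: leading byte 0xF0 = 11110000 → 4-byte char #2 = F0 9D 91 9A.
Offset 6: leading byte 0xF1 = 11110001 → 4-byte char #3 = F1 87 B0 84.
Offset 10: leading byte 0xE2 = 11100010 → 3-byte char #4 = E2 8A 8B.
Offset 13: leading byte 0xE2 = 11100010 → 3-byte char #5 = E2 82 B6.
Offset 16: leading byte 0xE2 = 11100010 → 3-byte char #6 = E2 95 B7.
Offset 19: leading byte 0xCE = 11001110 → 2-byte char #7 = CE B8.
Offset 21: leading byte 0xE7 = 11100111 → 3-byte char #8 = E7 BE 96.
Offset 24: leading byte 0xEB = 11101011 → 3-byte char #9 = EB A3 BE.
Offset 27: leading byte 0xED = 11101101 → 3-byte char #10 = ED 84 89.
Leading byte 0xED = 11101101 matches 1110xxxx → 3-byte sequence.
Byte 1: 0xED = 11101101, payload 1101 (4 bits).
Byte 2: 0x84 = 10000100 (10xxxxxx ✓), payload 000100.
Byte 3: 0x89 = 10001001 (10xxxxxx ✓), payload 001001.
Concatenate: 1101000100001001 = 0xD109 (16 bits → U+D109).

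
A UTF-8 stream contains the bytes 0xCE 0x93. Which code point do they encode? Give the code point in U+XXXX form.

U+0393

Leading byte 0xCE = 11001110 matches 110xxxxx → 2-byte sequence.
Byte 1: 0xCE = 11001110, payload 01110 (5 bits).
Byte 2: 0x93 = 10010011 (10xxxxxx ✓), payload 010011.
Concatenate: 01110010011 = 0x393 (11 bits → U+0393).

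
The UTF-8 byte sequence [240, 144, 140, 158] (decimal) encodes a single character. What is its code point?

U+1031E

Leading byte 0xF0 = 11110000 matches 11110xxx → 4-byte sequence.
Byte 1: 0xF0 = 11110000, payload 000 (3 bits).
Byte 2: 0x90 = 10010000 (10xxxxxx ✓), payload 010000.
Byte 3: 0x8C = 10001100 (10xxxxxx ✓), payload 001100.
Byte 4: 0x9E = 10011110 (10xxxxxx ✓), payload 011110.
Concatenate: 000010000001100011110 = 0x1031E (21 bits → U+1031E).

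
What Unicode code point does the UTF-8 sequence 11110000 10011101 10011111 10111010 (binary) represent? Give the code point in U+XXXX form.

U+1D7FA

Leading byte 0xF0 = 11110000 matches 11110xxx → 4-byte sequence.
Byte 1: 0xF0 = 11110000, payload 000 (3 bits).
Byte 2: 0x9D = 10011101 (10xxxxxx ✓), payload 011101.
Byte 3: 0x9F = 10011111 (10xxxxxx ✓), payload 011111.
Byte 4: 0xBA = 10111010 (10xxxxxx ✓), payload 111010.
Concatenate: 000011101011111111010 = 0x1D7FA (21 bits → U+1D7FA).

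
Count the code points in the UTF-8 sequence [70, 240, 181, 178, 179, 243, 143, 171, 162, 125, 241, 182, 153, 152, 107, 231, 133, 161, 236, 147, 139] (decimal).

8

Byte at offset 0: 0x46 = 01000110 → 1-byte char (#1). Advance 1.
Byte at offset 1: 0xF0 = 11110000 → 4-byte char (#2). Advance 4.
Byte at offset 5: 0xF3 = 11110011 → 4-byte char (#3). Advance 4.
Byte at offset 9: 0x7D = 01111101 → 1-byte char (#4). Advance 1.
Byte at offset 10: 0xF1 = 11110001 → 4-byte char (#5). Advance 4.
Byte at offset 14: 0x6B = 01101011 → 1-byte char (#6). Advance 1.
Byte at offset 15: 0xE7 = 11100111 → 3-byte char (#7). Advance 3.
Byte at offset 18: 0xEC = 11101100 → 3-byte char (#8). Advance 3.
Reached end at offset 21 after 8 code points.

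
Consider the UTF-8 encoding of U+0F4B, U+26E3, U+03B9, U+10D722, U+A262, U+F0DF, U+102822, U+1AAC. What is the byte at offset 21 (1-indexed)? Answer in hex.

0xA0

1-indexed offset 21 is 0-indexed offset 20.
U+0F4B → 3-byte form E0 BD 8B at offsets 0–2.
U+26E3 → 3-byte form E2 9B A3 at offsets 3–5.
U+03B9 → 2-byte form CE B9 at offsets 6–7.
U+10D722 → 4-byte form F4 8D 9C A2 at offsets 8–11.
U+A262 → 3-byte form EA 89 A2 at offsets 12–14.
U+F0DF → 3-byte form EF 83 9F at offsets 15–17.
U+102822 → 4-byte form F4 82 A0 A2 at offsets 18–21.
Offset 20 falls in char 7's range; it's byte 3 of F4 82 A0 A2 = 0xA0.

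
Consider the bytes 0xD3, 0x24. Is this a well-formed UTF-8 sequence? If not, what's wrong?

Leading byte 0xD3 = 11010011 → 2-byte form.
Byte 2 is 0x24 = 00100100, which is not 10xxxxxx — expected a continuation byte.

invalid (non-continuation byte where continuation expected)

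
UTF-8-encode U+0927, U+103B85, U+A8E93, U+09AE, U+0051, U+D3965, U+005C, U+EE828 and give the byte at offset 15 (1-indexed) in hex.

0x51

1-indexed offset 15 is 0-indexed offset 14.
U+0927 → 3-byte form E0 A4 A7 at offsets 0–2.
U+103B85 → 4-byte form F4 83 AE 85 at offsets 3–6.
U+A8E93 → 4-byte form F2 A8 BA 93 at offsets 7–10.
U+09AE → 3-byte form E0 A6 AE at offsets 11–13.
U+0051 → 1-byte form 51 at offsets 14–14.
Offset 14 falls in char 5's range; it's byte 1 of 51 = 0x51.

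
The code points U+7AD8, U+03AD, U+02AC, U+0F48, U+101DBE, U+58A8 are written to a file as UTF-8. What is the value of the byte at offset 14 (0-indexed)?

U+7AD8 → 3-byte form E7 AB 98 at offsets 0–2.
U+03AD → 2-byte form CE AD at offsets 3–4.
U+02AC → 2-byte form CA AC at offsets 5–6.
U+0F48 → 3-byte form E0 BD 88 at offsets 7–9.
U+101DBE → 4-byte form F4 81 B6 BE at offsets 10–13.
U+58A8 → 3-byte form E5 A2 A8 at offsets 14–16.
Offset 14 falls in char 6's range; it's byte 1 of E5 A2 A8 = 0xE5.

0xE5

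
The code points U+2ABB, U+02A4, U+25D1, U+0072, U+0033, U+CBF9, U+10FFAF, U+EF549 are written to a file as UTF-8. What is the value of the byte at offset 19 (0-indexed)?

0x95

U+2ABB → 3-byte form E2 AA BB at offsets 0–2.
U+02A4 → 2-byte form CA A4 at offsets 3–4.
U+25D1 → 3-byte form E2 97 91 at offsets 5–7.
U+0072 → 1-byte form 72 at offsets 8–8.
U+0033 → 1-byte form 33 at offsets 9–9.
U+CBF9 → 3-byte form EC AF B9 at offsets 10–12.
U+10FFAF → 4-byte form F4 8F BE AF at offsets 13–16.
U+EF549 → 4-byte form F3 AF 95 89 at offsets 17–20.
Offset 19 falls in char 8's range; it's byte 3 of F3 AF 95 89 = 0x95.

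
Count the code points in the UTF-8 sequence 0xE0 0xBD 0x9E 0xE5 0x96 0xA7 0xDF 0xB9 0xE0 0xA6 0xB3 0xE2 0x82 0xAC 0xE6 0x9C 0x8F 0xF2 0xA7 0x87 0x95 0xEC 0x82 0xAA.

8

Byte at offset 0: 0xE0 = 11100000 → 3-byte char (#1). Advance 3.
Byte at offset 3: 0xE5 = 11100101 → 3-byte char (#2). Advance 3.
Byte at offset 6: 0xDF = 11011111 → 2-byte char (#3). Advance 2.
Byte at offset 8: 0xE0 = 11100000 → 3-byte char (#4). Advance 3.
Byte at offset 11: 0xE2 = 11100010 → 3-byte char (#5). Advance 3.
Byte at offset 14: 0xE6 = 11100110 → 3-byte char (#6). Advance 3.
Byte at offset 17: 0xF2 = 11110010 → 4-byte char (#7). Advance 4.
Byte at offset 21: 0xEC = 11101100 → 3-byte char (#8). Advance 3.
Reached end at offset 24 after 8 code points.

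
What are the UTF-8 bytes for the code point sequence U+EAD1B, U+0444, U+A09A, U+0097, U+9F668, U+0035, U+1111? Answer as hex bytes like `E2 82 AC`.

F3 AA B4 9B D1 84 EA 82 9A C2 97 F2 9F 99 A8 35 E1 84 91

U+EAD1B: 4-byte form → F3 AA B4 9B.
U+0444: 2-byte form → D1 84.
U+A09A: 3-byte form → EA 82 9A.
U+0097: 2-byte form → C2 97.
U+9F668: 4-byte form → F2 9F 99 A8.
U+0035: 1-byte form → 35.
U+1111: 3-byte form → E1 84 91.
Concatenated (19 bytes): F3 AA B4 9B D1 84 EA 82 9A C2 97 F2 9F 99 A8 35 E1 84 91.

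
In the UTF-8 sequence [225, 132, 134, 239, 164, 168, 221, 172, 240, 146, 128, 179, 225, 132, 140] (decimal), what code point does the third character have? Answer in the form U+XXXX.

Offset 0: leading byte 0xE1 = 11100001 → 3-byte char #1 = E1 84 86.
Offset 3: leading byte 0xEF = 11101111 → 3-byte char #2 = EF A4 A8.
Offset 6: leading byte 0xDD = 11011101 → 2-byte char #3 = DD AC.
Leading byte 0xDD = 11011101 matches 110xxxxx → 2-byte sequence.
Byte 1: 0xDD = 11011101, payload 11101 (5 bits).
Byte 2: 0xAC = 10101100 (10xxxxxx ✓), payload 101100.
Concatenate: 11101101100 = 0x76C (11 bits → U+076C).

U+076C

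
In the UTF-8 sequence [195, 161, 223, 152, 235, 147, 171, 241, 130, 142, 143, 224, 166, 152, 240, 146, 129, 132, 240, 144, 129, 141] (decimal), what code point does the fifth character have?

U+0998

Offset 0: leading byte 0xC3 = 11000011 → 2-byte char #1 = C3 A1.
Offset 2: leading byte 0xDF = 11011111 → 2-byte char #2 = DF 98.
Offset 4: leading byte 0xEB = 11101011 → 3-byte char #3 = EB 93 AB.
Offset 7: leading byte 0xF1 = 11110001 → 4-byte char #4 = F1 82 8E 8F.
Offset 11: leading byte 0xE0 = 11100000 → 3-byte char #5 = E0 A6 98.
Leading byte 0xE0 = 11100000 matches 1110xxxx → 3-byte sequence.
Byte 1: 0xE0 = 11100000, payload 0000 (4 bits).
Byte 2: 0xA6 = 10100110 (10xxxxxx ✓), payload 100110.
Byte 3: 0x98 = 10011000 (10xxxxxx ✓), payload 011000.
Concatenate: 0000100110011000 = 0x998 (16 bits → U+0998).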